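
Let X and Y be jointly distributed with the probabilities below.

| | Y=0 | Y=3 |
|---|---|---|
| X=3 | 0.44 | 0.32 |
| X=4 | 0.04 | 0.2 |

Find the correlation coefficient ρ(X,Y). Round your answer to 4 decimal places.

E[X] = 3.24,  E[Y] = 1.56
E[XY] = 5.28
Cov(X,Y) = E[XY] − E[X]E[Y] = 5.28 − (3.24)(1.56) = 0.2256
Var(X) = 0.1824,  Var(Y) = 2.2464
ρ = 0.2256 / √(0.1824·2.2464) ≈ 0.3524

0.3524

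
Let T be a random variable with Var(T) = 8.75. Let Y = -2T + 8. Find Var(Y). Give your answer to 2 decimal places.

Var(-2T + 8) = (-2)²·Var(T) = 4·8.75 = 35

35.00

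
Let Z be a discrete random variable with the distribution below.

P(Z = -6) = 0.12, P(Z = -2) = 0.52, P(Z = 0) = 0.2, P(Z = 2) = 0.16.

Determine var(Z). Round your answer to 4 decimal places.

4.9664

E[Z] = (-6)(0.12) + (-2)(0.52) + (0)(0.2) + (2)(0.16) = -1.44
E[Z²] = (-6)²(0.12) + (-2)²(0.52) + (0)²(0.2) + (2)²(0.16) = 7.04
var(Z) = E[Z²] − (E[Z])² = 7.04 − (-1.44)² = 4.9664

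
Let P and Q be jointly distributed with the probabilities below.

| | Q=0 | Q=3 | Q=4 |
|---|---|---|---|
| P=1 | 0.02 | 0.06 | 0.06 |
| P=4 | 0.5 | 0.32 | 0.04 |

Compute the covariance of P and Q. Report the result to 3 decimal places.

E[P] = 3.58,  E[Q] = 1.54
E[PQ] = 4.9
Cov(P,Q) = E[PQ] − E[P]E[Q] = 4.9 − (3.58)(1.54) = -0.6132

-0.613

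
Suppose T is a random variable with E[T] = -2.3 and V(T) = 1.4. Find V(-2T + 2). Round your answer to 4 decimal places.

V(-2T + 2) = (-2)²·V(T) = 4·1.4 = 5.6

5.6000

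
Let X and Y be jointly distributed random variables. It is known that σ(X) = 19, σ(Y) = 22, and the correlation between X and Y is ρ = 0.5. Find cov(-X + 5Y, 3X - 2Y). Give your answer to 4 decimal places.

Var(X) = (19)² = 361;  Var(Y) = (22)² = 484
cov(X,Y) = ρ·σ(X)·σ(Y) = 0.5·19·22 = 209
cov(-X + 5Y, 3X - 2Y) = (-1)(3)Var(X) + (5)(-2)Var(Y) + [(-1)(-2) + (5)(3)]cov(X,Y)
= -3·361 + -10·484 + 17·209 = -2370

-2370.0000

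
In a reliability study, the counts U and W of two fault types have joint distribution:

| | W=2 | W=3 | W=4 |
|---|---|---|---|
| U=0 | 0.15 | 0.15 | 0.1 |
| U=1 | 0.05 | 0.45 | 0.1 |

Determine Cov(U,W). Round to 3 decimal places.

0.050

E[U] = 0.6,  E[W] = 3
E[UW] = 1.85
Cov(U,W) = E[UW] − E[U]E[W] = 1.85 − (0.6)(3) = 0.05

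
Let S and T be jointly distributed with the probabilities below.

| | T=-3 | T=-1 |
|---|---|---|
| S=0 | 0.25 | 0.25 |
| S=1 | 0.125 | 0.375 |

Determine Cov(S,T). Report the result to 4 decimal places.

E[S] = 0.5,  E[T] = -1.75
E[ST] = -0.75
Cov(S,T) = E[ST] − E[S]E[T] = -0.75 − (0.5)(-1.75) = 0.125

0.1250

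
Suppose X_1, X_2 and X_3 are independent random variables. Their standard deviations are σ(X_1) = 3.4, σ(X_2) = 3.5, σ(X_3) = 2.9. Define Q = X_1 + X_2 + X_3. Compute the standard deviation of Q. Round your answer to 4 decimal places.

Var(X_1) = 11.56, Var(X_2) = 12.25, Var(X_3) = 8.41
By independence, Var(Q) = (1)²Var(X_1) + (1)²Var(X_2) + (1)²Var(X_3)
= (1)²·11.56 + (1)²·12.25 + (1)²·8.41 = 32.22
σ(Q) = √32.22 ≈ 5.6763

5.6763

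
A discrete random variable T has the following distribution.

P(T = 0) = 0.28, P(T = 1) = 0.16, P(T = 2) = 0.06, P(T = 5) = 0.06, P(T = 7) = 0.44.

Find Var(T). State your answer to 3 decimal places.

E[T] = (0)(0.28) + (1)(0.16) + (2)(0.06) + (5)(0.06) + (7)(0.44) = 3.66
E[T²] = (0)²(0.28) + (1)²(0.16) + (2)²(0.06) + (5)²(0.06) + (7)²(0.44) = 23.46
Var(T) = E[T²] − (E[T])² = 23.46 − (3.66)² = 10.0644

10.064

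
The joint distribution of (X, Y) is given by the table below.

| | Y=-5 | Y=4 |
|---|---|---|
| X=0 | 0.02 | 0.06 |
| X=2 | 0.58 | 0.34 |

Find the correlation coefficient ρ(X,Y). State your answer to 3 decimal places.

E[X] = 1.84,  E[Y] = -1.4
E[XY] = -3.08
cov(X,Y) = E[XY] − E[X]E[Y] = -3.08 − (1.84)(-1.4) = -0.504
var(X) = 0.2944,  var(Y) = 19.44
ρ = -0.504 / √(0.2944·19.44) ≈ -0.211

-0.211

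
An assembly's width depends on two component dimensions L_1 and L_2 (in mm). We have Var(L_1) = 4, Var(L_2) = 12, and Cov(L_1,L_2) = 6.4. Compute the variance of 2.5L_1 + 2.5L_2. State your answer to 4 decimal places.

180.0000

Var(2.5L_1 + 2.5L_2) = (2.5)²·Var(L_1) + (2.5)²·Var(L_2) + 2·(2.5)·(2.5)·Cov(L_1,L_2)
= 6.25·4 + 6.25·12 + 12.5·6.4 = 180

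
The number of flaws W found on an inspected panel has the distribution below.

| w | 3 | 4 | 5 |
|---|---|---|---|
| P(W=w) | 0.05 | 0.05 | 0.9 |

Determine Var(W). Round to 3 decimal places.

E[W] = (3)(0.05) + (4)(0.05) + (5)(0.9) = 4.85
E[W²] = (3)²(0.05) + (4)²(0.05) + (5)²(0.9) = 23.75
Var(W) = E[W²] − (E[W])² = 23.75 − (4.85)² = 0.2275

0.228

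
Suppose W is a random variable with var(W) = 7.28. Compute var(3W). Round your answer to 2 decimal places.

65.52

var(3W) = (3)²·var(W) = 9·7.28 = 65.52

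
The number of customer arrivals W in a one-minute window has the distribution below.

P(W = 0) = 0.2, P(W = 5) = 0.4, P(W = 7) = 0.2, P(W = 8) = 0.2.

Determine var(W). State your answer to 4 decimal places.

E[W] = (0)(0.2) + (5)(0.4) + (7)(0.2) + (8)(0.2) = 5
E[W²] = (0)²(0.2) + (5)²(0.4) + (7)²(0.2) + (8)²(0.2) = 32.6
var(W) = E[W²] − (E[W])² = 32.6 − (5)² = 7.6

7.6000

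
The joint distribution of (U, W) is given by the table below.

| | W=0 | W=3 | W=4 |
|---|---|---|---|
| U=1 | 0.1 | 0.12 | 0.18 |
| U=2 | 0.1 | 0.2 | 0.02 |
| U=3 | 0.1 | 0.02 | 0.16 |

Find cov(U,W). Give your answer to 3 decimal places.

E[U] = 1.88,  E[W] = 2.46
E[UW] = 4.54
cov(U,W) = E[UW] − E[U]E[W] = 4.54 − (1.88)(2.46) = -0.0848

-0.085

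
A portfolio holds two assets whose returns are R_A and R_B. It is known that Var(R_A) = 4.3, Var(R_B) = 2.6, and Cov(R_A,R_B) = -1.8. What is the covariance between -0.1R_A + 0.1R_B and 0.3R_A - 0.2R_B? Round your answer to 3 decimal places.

Cov(-0.1R_A + 0.1R_B, 0.3R_A - 0.2R_B) = (-0.1)(0.3)Var(R_A) + (0.1)(-0.2)Var(R_B) + [(-0.1)(-0.2) + (0.1)(0.3)]Cov(R_A,R_B)
= -0.03·4.3 + -0.02·2.6 + 0.05·-1.8 = -0.271

-0.271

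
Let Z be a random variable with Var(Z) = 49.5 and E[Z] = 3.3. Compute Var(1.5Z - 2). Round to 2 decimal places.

111.38

Var(1.5Z - 2) = (1.5)²·Var(Z) = 2.25·49.5 = 111.375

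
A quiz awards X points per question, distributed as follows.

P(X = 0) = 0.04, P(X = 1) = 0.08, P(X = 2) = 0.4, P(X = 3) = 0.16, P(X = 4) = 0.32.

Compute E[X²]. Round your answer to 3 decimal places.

8.240

E[X²] = (0)²(0.04) + (1)²(0.08) + (2)²(0.4) + (3)²(0.16) + (4)²(0.32) = 8.24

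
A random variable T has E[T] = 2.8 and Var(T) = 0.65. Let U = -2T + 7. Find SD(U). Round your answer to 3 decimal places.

1.612

Var(-2T + 7) = (-2)²·0.65 = 2.6
SD(U) = √2.6 ≈ 1.612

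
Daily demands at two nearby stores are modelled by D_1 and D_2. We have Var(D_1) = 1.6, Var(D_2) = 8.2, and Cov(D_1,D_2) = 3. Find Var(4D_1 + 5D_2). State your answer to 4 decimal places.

Var(4D_1 + 5D_2) = (4)²·Var(D_1) + (5)²·Var(D_2) + 2·(4)·(5)·Cov(D_1,D_2)
= 16·1.6 + 25·8.2 + 40·3 = 350.6

350.6000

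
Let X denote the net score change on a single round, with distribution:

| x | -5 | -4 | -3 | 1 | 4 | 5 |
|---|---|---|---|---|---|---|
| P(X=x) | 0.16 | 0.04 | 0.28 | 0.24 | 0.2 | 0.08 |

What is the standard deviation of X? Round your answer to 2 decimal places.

E[X] = (-5)(0.16) + (-4)(0.04) + (-3)(0.28) + (1)(0.24) + (4)(0.2) + (5)(0.08) = -0.36
E[X²] = (-5)²(0.16) + (-4)²(0.04) + (-3)²(0.28) + (1)²(0.24) + (4)²(0.2) + (5)²(0.08) = 12.6
V(X) = E[X²] − (E[X])² = 12.6 − (-0.36)² = 12.4704
SD(X) = √12.4704 ≈ 3.53

3.53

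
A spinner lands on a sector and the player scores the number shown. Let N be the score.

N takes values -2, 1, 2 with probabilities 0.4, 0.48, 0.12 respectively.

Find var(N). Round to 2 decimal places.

2.55

E[N] = (-2)(0.4) + (1)(0.48) + (2)(0.12) = -0.08
E[N²] = (-2)²(0.4) + (1)²(0.48) + (2)²(0.12) = 2.56
var(N) = E[N²] − (E[N])² = 2.56 − (-0.08)² = 2.5536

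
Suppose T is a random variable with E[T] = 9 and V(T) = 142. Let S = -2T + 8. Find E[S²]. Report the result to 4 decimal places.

E[-2T + 8] = -2·9 + 8 = -10
V(-2T + 8) = (-2)²·142 = 568
E[S²] = V(S) + (E[S])² = 568 + (-10)² = 668

668.0000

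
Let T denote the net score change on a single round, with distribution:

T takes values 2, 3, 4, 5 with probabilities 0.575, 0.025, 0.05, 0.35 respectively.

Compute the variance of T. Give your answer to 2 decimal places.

E[T] = (2)(0.575) + (3)(0.025) + (4)(0.05) + (5)(0.35) = 3.175
E[T²] = (2)²(0.575) + (3)²(0.025) + (4)²(0.05) + (5)²(0.35) = 12.075
Var(T) = E[T²] − (E[T])² = 12.075 − (3.175)² = 1.994375

1.99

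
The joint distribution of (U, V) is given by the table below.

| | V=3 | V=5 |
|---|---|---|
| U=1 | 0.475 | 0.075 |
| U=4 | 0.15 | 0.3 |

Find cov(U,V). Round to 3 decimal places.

E[U] = 2.35,  E[V] = 3.75
E[UV] = 9.6
cov(U,V) = E[UV] − E[U]E[V] = 9.6 − (2.35)(3.75) = 0.7875

0.788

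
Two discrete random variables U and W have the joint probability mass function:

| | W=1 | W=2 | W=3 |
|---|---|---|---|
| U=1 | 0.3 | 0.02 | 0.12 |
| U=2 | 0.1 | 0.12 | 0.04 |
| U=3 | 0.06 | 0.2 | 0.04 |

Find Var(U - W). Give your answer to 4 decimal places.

E[U] = 1.86,  E[W] = 1.74,  E[UW] = 3.36
Var(U) = 4.18 − (1.86)² = 0.7204;  Var(W) = 3.62 − (1.74)² = 0.5924
Cov(U,W) = 3.36 − (1.86)(1.74) = 0.1236
Var(U - W) = (1)²·0.7204 + (-1)²·0.5924 + 2·(1)·(-1)·0.1236 = 1.0656

1.0656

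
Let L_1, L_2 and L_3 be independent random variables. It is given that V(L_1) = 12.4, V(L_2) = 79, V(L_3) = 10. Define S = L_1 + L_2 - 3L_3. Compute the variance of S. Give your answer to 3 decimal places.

181.400

By independence, V(S) = (1)²V(L_1) + (1)²V(L_2) + (-3)²V(L_3)
= (1)²·12.4 + (1)²·79 + (-3)²·10 = 181.4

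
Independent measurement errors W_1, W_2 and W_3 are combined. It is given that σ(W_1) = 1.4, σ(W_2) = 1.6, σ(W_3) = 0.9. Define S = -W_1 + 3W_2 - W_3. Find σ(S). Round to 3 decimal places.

V(W_1) = 1.96, V(W_2) = 2.56, V(W_3) = 0.81
By independence, V(S) = (-1)²V(W_1) + (3)²V(W_2) + (-1)²V(W_3)
= (-1)²·1.96 + (3)²·2.56 + (-1)²·0.81 = 25.81
σ(S) = √25.81 ≈ 5.080

5.080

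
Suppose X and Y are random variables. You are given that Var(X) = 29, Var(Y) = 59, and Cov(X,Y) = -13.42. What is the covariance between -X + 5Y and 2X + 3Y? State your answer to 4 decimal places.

Cov(-X + 5Y, 2X + 3Y) = (-1)(2)Var(X) + (5)(3)Var(Y) + [(-1)(3) + (5)(2)]Cov(X,Y)
= -2·29 + 15·59 + 7·-13.42 = 733.06

733.0600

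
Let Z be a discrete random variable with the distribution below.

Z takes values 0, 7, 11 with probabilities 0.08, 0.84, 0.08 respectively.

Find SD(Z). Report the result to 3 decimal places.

E[Z] = (0)(0.08) + (7)(0.84) + (11)(0.08) = 6.76
E[Z²] = (0)²(0.08) + (7)²(0.84) + (11)²(0.08) = 50.84
V(Z) = E[Z²] − (E[Z])² = 50.84 − (6.76)² = 5.1424
SD(Z) = √5.1424 ≈ 2.268

2.268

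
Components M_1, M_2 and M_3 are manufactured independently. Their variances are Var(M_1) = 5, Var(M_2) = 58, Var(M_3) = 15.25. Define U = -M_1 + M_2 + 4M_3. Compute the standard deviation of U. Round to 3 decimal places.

By independence, Var(U) = (-1)²Var(M_1) + (1)²Var(M_2) + (4)²Var(M_3)
= (-1)²·5 + (1)²·58 + (4)²·15.25 = 307
SD(U) = √307 ≈ 17.521

17.521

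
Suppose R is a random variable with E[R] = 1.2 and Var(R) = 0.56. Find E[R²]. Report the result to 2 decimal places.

2.00

E[R²] = Var(R) + (E[R])² = 0.56 + (1.2)² = 2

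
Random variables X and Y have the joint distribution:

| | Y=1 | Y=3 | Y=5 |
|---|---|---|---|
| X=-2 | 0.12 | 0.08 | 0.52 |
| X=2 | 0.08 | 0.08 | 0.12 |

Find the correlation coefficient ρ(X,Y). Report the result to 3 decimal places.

E[X] = -0.88,  E[Y] = 3.88
E[XY] = -4.08
Cov(X,Y) = E[XY] − E[X]E[Y] = -4.08 − (-0.88)(3.88) = -0.6656
Var(X) = 3.2256,  Var(Y) = 2.5856
ρ = -0.6656 / √(3.2256·2.5856) ≈ -0.230

-0.230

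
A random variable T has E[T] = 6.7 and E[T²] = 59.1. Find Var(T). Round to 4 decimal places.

Var(T) = 59.1 − (6.7)² = 14.21

14.2100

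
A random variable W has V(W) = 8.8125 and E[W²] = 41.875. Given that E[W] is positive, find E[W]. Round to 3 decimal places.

(E[W])² = E[W²] − V(W) = 41.875 − 8.8125 = 33.0625
E[W] = √33.0625 = 5.75

5.750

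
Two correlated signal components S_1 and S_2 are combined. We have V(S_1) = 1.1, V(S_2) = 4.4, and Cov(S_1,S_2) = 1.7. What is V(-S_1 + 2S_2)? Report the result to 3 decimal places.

11.900

V(-S_1 + 2S_2) = (-1)²·V(S_1) + (2)²·V(S_2) + 2·(-1)·(2)·Cov(S_1,S_2)
= 1·1.1 + 4·4.4 + -4·1.7 = 11.9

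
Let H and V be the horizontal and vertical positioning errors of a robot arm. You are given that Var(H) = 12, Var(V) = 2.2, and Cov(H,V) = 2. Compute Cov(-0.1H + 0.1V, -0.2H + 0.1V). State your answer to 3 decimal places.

Cov(-0.1H + 0.1V, -0.2H + 0.1V) = (-0.1)(-0.2)Var(H) + (0.1)(0.1)Var(V) + [(-0.1)(0.1) + (0.1)(-0.2)]Cov(H,V)
= 0.02·12 + 0.01·2.2 + -0.03·2 = 0.202

0.202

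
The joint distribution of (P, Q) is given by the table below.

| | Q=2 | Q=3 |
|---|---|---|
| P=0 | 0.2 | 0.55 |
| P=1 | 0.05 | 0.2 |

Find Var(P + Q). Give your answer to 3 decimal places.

0.400

E[P] = 0.25,  E[Q] = 2.75,  E[PQ] = 0.7
Var(P) = 0.25 − (0.25)² = 0.1875;  Var(Q) = 7.75 − (2.75)² = 0.1875
Cov(P,Q) = 0.7 − (0.25)(2.75) = 0.0125
Var(P + Q) = (1)²·0.1875 + (1)²·0.1875 + 2·(1)·(1)·0.0125 = 0.4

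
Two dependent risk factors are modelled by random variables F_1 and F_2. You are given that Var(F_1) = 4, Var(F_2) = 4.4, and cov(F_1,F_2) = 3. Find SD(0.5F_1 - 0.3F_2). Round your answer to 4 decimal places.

Var(0.5F_1 - 0.3F_2) = (0.5)²·Var(F_1) + (-0.3)²·Var(F_2) + 2·(0.5)·(-0.3)·cov(F_1,F_2)
= 0.25·4 + 0.09·4.4 + -0.3·3 = 0.496
SD(0.5F_1 - 0.3F_2) = √0.496 ≈ 0.7043

0.7043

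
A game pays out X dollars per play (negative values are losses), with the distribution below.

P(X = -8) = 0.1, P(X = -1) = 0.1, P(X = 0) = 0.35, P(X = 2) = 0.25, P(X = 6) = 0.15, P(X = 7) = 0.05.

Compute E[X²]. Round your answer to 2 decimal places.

15.35

E[X²] = (-8)²(0.1) + (-1)²(0.1) + (0)²(0.35) + (2)²(0.25) + (6)²(0.15) + (7)²(0.05) = 15.35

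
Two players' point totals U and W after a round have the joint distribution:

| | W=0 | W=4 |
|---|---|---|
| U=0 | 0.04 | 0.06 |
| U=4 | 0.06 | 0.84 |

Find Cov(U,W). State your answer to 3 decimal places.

E[U] = 3.6,  E[W] = 3.6
E[UW] = 13.44
Cov(U,W) = E[UW] − E[U]E[W] = 13.44 − (3.6)(3.6) = 0.48

0.480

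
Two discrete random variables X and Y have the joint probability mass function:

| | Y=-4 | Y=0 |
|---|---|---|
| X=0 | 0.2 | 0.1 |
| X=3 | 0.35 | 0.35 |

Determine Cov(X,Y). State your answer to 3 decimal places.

0.420

E[X] = 2.1,  E[Y] = -2.2
E[XY] = -4.2
Cov(X,Y) = E[XY] − E[X]E[Y] = -4.2 − (2.1)(-2.2) = 0.42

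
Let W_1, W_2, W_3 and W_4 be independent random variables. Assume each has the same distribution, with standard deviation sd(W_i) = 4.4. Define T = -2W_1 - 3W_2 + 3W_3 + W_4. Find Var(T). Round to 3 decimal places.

Var(W_i) = (4.4)² = 19.36
By independence, Var(T) = (-2)²Var(W_1) + (-3)²Var(W_2) + (3)²Var(W_3) + (1)²Var(W_4)
= (-2)²·19.36 + (-3)²·19.36 + (3)²·19.36 + (1)²·19.36 = 445.28

445.280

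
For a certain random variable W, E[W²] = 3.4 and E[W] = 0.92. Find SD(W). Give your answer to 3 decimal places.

Var(W) = 3.4 − (0.92)² = 2.5536
SD(W) = √2.5536 ≈ 1.598

1.598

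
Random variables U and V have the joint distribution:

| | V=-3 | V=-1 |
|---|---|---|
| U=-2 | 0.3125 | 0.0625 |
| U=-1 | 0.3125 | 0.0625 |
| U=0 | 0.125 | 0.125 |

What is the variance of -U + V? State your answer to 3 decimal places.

E[U] = -1.125,  E[V] = -2.5,  E[UV] = 3
Var(U) = 1.875 − (-1.125)² = 0.609375;  Var(V) = 7 − (-2.5)² = 0.75
Cov(U,V) = 3 − (-1.125)(-2.5) = 0.1875
Var(-U + V) = (-1)²·0.609375 + (1)²·0.75 + 2·(-1)·(1)·0.1875 = 0.984375

0.984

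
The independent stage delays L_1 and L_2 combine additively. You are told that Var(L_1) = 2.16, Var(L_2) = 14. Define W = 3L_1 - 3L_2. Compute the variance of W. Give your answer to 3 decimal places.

145.440

By independence, Var(W) = (3)²Var(L_1) + (-3)²Var(L_2)
= (3)²·2.16 + (-3)²·14 = 145.44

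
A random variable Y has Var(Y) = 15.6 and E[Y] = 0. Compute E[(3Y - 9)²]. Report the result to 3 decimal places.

221.400

E[3Y - 9] = 3·0 − 9 = -9
Var(3Y - 9) = (3)²·15.6 = 140.4
E[(3Y - 9)²] = Var((3Y - 9)) + (E[(3Y - 9)])² = 140.4 + (-9)² = 221.4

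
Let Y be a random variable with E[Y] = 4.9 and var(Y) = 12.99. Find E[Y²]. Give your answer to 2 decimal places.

37.00

E[Y²] = var(Y) + (E[Y])² = 12.99 + (4.9)² = 37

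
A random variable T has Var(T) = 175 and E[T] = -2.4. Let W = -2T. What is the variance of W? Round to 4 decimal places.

Var(-2T) = (-2)²·Var(T) = 4·175 = 700

700.0000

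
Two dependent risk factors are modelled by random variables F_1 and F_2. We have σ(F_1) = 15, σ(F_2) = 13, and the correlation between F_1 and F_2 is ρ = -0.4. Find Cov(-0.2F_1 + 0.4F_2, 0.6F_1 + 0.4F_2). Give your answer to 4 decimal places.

V(F_1) = (15)² = 225;  V(F_2) = (13)² = 169
Cov(F_1,F_2) = ρ·σ(F_1)·σ(F_2) = -0.4·15·13 = -78
Cov(-0.2F_1 + 0.4F_2, 0.6F_1 + 0.4F_2) = (-0.2)(0.6)V(F_1) + (0.4)(0.4)V(F_2) + [(-0.2)(0.4) + (0.4)(0.6)]Cov(F_1,F_2)
= -0.12·225 + 0.16·169 + 0.16·-78 = -12.44

-12.4400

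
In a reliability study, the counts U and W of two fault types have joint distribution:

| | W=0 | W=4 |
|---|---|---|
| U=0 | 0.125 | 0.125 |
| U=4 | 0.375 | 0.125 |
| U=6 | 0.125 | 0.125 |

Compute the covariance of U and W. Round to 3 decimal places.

-0.250

E[U] = 3.5,  E[W] = 1.5
E[UW] = 5
cov(U,W) = E[UW] − E[U]E[W] = 5 − (3.5)(1.5) = -0.25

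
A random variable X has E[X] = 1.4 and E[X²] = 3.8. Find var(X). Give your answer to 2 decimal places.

var(X) = 3.8 − (1.4)² = 1.84

1.84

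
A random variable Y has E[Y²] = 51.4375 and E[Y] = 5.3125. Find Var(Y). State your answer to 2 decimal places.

Var(Y) = 51.4375 − (5.3125)² = 23.21484375

23.21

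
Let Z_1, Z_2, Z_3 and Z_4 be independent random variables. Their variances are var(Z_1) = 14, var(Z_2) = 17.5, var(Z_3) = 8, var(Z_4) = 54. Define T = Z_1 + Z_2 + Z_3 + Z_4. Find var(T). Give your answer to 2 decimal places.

93.50

By independence, var(T) = (1)²var(Z_1) + (1)²var(Z_2) + (1)²var(Z_3) + (1)²var(Z_4)
= (1)²·14 + (1)²·17.5 + (1)²·8 + (1)²·54 = 93.5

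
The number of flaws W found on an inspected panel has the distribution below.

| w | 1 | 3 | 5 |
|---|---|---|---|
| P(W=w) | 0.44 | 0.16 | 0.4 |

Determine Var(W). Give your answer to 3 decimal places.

E[W] = (1)(0.44) + (3)(0.16) + (5)(0.4) = 2.92
E[W²] = (1)²(0.44) + (3)²(0.16) + (5)²(0.4) = 11.88
Var(W) = E[W²] − (E[W])² = 11.88 − (2.92)² = 3.3536

3.354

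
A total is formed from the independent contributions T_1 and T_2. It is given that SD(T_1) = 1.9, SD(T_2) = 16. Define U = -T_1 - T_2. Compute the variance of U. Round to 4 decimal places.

259.6100

Var(T_1) = 3.61, Var(T_2) = 256
By independence, Var(U) = (-1)²Var(T_1) + (-1)²Var(T_2)
= (-1)²·3.61 + (-1)²·256 = 259.61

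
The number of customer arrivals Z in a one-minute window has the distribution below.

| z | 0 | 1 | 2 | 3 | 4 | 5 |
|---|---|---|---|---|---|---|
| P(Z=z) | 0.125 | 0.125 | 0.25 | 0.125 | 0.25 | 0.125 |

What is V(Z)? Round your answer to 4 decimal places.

2.4844

E[Z] = (0)(0.125) + (1)(0.125) + (2)(0.25) + (3)(0.125) + (4)(0.25) + (5)(0.125) = 2.625
E[Z²] = (0)²(0.125) + (1)²(0.125) + (2)²(0.25) + (3)²(0.125) + (4)²(0.25) + (5)²(0.125) = 9.375
V(Z) = E[Z²] − (E[Z])² = 9.375 − (2.625)² = 2.484375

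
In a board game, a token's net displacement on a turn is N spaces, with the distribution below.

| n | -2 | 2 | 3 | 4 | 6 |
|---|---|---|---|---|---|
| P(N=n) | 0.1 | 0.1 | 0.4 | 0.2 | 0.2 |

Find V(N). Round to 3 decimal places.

E[N] = (-2)(0.1) + (2)(0.1) + (3)(0.4) + (4)(0.2) + (6)(0.2) = 3.2
E[N²] = (-2)²(0.1) + (2)²(0.1) + (3)²(0.4) + (4)²(0.2) + (6)²(0.2) = 14.8
V(N) = E[N²] − (E[N])² = 14.8 − (3.2)² = 4.56

4.560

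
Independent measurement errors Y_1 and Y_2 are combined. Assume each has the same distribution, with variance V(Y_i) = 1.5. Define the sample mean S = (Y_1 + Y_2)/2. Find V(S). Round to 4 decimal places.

By independence, V(S) = (0.5)²V(Y_1) + (0.5)²V(Y_2)
= (0.5)²·1.5 + (0.5)²·1.5 = 0.75

0.7500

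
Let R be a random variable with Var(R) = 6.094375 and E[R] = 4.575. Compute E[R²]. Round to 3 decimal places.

E[R²] = Var(R) + (E[R])² = 6.094375 + (4.575)² = 27.025

27.025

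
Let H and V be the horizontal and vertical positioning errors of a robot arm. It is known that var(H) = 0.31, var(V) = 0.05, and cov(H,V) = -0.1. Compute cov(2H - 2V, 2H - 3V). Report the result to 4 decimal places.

cov(2H - 2V, 2H - 3V) = (2)(2)var(H) + (-2)(-3)var(V) + [(2)(-3) + (-2)(2)]cov(H,V)
= 4·0.31 + 6·0.05 + -10·-0.1 = 2.54

2.5400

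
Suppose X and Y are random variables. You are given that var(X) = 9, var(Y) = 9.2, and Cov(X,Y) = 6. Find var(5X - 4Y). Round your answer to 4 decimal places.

132.2000

var(5X - 4Y) = (5)²·var(X) + (-4)²·var(Y) + 2·(5)·(-4)·Cov(X,Y)
= 25·9 + 16·9.2 + -40·6 = 132.2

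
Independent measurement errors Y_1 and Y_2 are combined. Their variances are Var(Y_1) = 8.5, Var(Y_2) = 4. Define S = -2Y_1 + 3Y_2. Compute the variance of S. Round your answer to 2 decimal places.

70.00

By independence, Var(S) = (-2)²Var(Y_1) + (3)²Var(Y_2)
= (-2)²·8.5 + (3)²·4 = 70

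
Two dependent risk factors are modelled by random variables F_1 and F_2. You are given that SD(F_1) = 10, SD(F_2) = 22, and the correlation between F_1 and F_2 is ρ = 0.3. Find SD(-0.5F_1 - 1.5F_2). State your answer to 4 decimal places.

34.8281

Var(F_1) = (10)² = 100;  Var(F_2) = (22)² = 484
Cov(F_1,F_2) = ρ·SD(F_1)·SD(F_2) = 0.3·10·22 = 66
Var(-0.5F_1 - 1.5F_2) = (-0.5)²·Var(F_1) + (-1.5)²·Var(F_2) + 2·(-0.5)·(-1.5)·Cov(F_1,F_2)
= 0.25·100 + 2.25·484 + 1.5·66 = 1213
SD(-0.5F_1 - 1.5F_2) = √1213 ≈ 34.8281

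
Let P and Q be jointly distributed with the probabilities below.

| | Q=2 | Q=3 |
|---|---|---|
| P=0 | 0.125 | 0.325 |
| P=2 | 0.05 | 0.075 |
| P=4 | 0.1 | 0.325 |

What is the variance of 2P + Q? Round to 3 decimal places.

E[P] = 1.95,  E[Q] = 2.725,  E[PQ] = 5.35
Var(P) = 7.3 − (1.95)² = 3.4975;  Var(Q) = 7.625 − (2.725)² = 0.199375
Cov(P,Q) = 5.35 − (1.95)(2.725) = 0.03625
Var(2P + Q) = (2)²·3.4975 + (1)²·0.199375 + 2·(2)·(1)·0.03625 = 14.334375

14.334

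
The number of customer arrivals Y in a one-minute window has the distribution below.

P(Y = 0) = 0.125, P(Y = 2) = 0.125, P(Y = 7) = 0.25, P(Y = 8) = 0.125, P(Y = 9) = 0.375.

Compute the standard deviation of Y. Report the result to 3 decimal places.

3.238

E[Y] = (0)(0.125) + (2)(0.125) + (7)(0.25) + (8)(0.125) + (9)(0.375) = 6.375
E[Y²] = (0)²(0.125) + (2)²(0.125) + (7)²(0.25) + (8)²(0.125) + (9)²(0.375) = 51.125
var(Y) = E[Y²] − (E[Y])² = 51.125 − (6.375)² = 10.484375
SD(Y) = √10.484375 ≈ 3.238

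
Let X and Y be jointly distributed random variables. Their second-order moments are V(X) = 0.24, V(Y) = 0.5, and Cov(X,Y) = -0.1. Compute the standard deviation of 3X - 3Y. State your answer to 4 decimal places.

2.9086

V(3X - 3Y) = (3)²·V(X) + (-3)²·V(Y) + 2·(3)·(-3)·Cov(X,Y)
= 9·0.24 + 9·0.5 + -18·-0.1 = 8.46
SD(3X - 3Y) = √8.46 ≈ 2.9086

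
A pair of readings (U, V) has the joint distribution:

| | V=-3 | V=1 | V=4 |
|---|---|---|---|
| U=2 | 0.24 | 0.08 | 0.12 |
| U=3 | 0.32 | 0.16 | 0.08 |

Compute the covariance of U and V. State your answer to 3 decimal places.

-0.122

E[U] = 2.56,  E[V] = -0.64
E[UV] = -1.76
Cov(U,V) = E[UV] − E[U]E[V] = -1.76 − (2.56)(-0.64) = -0.1216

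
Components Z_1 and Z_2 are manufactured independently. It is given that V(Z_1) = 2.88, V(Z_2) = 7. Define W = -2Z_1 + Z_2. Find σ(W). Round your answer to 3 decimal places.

By independence, V(W) = (-2)²V(Z_1) + (1)²V(Z_2)
= (-2)²·2.88 + (1)²·7 = 18.52
σ(W) = √18.52 ≈ 4.303

4.303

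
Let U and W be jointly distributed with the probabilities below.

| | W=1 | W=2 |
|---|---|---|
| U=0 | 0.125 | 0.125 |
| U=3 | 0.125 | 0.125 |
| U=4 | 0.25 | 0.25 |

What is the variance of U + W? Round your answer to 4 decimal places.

E[U] = 2.75,  E[W] = 1.5,  E[UW] = 4.125
Var(U) = 10.25 − (2.75)² = 2.6875;  Var(W) = 2.5 − (1.5)² = 0.25
cov(U,W) = 4.125 − (2.75)(1.5) = 0
Var(U + W) = (1)²·2.6875 + (1)²·0.25 + 2·(1)·(1)·0 = 2.9375

2.9375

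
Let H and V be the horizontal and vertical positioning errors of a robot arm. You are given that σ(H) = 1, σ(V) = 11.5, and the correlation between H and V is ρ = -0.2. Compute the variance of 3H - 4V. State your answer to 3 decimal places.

2180.200

Var(H) = (1)² = 1;  Var(V) = (11.5)² = 132.25
Cov(H,V) = ρ·σ(H)·σ(V) = -0.2·1·11.5 = -2.3
Var(3H - 4V) = (3)²·Var(H) + (-4)²·Var(V) + 2·(3)·(-4)·Cov(H,V)
= 9·1 + 16·132.25 + -24·-2.3 = 2180.2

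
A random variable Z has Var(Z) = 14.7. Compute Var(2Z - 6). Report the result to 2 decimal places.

58.80

Var(2Z - 6) = (2)²·Var(Z) = 4·14.7 = 58.8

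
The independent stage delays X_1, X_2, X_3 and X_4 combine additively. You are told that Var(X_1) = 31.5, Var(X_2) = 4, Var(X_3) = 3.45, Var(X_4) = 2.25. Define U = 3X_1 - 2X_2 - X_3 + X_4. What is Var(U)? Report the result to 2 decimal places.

305.20

By independence, Var(U) = (3)²Var(X_1) + (-2)²Var(X_2) + (-1)²Var(X_3) + (1)²Var(X_4)
= (3)²·31.5 + (-2)²·4 + (-1)²·3.45 + (1)²·2.25 = 305.2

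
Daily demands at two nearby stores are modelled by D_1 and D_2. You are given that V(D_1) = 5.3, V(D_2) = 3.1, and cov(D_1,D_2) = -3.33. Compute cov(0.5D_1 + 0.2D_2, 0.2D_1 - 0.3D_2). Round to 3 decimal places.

cov(0.5D_1 + 0.2D_2, 0.2D_1 - 0.3D_2) = (0.5)(0.2)V(D_1) + (0.2)(-0.3)V(D_2) + [(0.5)(-0.3) + (0.2)(0.2)]cov(D_1,D_2)
= 0.1·5.3 + -0.06·3.1 + -0.11·-3.33 = 0.7103

0.710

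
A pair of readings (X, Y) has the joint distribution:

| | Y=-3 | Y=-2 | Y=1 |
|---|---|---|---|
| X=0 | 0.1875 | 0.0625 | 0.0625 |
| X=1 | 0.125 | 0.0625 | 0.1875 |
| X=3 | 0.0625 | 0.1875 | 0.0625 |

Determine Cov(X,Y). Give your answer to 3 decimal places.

0.074

E[X] = 1.3125,  E[Y] = -1.4375
E[XY] = -1.8125
Cov(X,Y) = E[XY] − E[X]E[Y] = -1.8125 − (1.3125)(-1.4375) = 0.07421875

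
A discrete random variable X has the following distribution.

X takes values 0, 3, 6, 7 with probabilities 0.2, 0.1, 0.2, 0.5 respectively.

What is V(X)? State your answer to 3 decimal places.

E[X] = (0)(0.2) + (3)(0.1) + (6)(0.2) + (7)(0.5) = 5
E[X²] = (0)²(0.2) + (3)²(0.1) + (6)²(0.2) + (7)²(0.5) = 32.6
V(X) = E[X²] − (E[X])² = 32.6 − (5)² = 7.6

7.600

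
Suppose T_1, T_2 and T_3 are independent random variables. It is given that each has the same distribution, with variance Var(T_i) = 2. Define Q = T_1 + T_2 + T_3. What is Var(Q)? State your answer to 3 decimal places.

6.000

By independence, Var(Q) = (1)²Var(T_1) + (1)²Var(T_2) + (1)²Var(T_3)
= (1)²·2 + (1)²·2 + (1)²·2 = 6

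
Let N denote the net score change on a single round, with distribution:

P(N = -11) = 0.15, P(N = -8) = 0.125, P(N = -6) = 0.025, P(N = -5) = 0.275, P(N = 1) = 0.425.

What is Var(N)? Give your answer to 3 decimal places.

E[N] = (-11)(0.15) + (-8)(0.125) + (-6)(0.025) + (-5)(0.275) + (1)(0.425) = -3.75
E[N²] = (-11)²(0.15) + (-8)²(0.125) + (-6)²(0.025) + (-5)²(0.275) + (1)²(0.425) = 34.35
Var(N) = E[N²] − (E[N])² = 34.35 − (-3.75)² = 20.2875

20.288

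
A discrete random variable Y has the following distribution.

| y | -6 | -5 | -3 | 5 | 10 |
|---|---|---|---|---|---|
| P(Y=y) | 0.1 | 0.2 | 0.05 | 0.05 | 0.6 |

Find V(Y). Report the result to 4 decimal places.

E[Y] = (-6)(0.1) + (-5)(0.2) + (-3)(0.05) + (5)(0.05) + (10)(0.6) = 4.5
E[Y²] = (-6)²(0.1) + (-5)²(0.2) + (-3)²(0.05) + (5)²(0.05) + (10)²(0.6) = 70.3
V(Y) = E[Y²] − (E[Y])² = 70.3 − (4.5)² = 50.05

50.0500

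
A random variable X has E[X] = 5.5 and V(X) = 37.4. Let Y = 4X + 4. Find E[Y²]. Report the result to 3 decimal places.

E[4X + 4] = 4·5.5 + 4 = 26
V(4X + 4) = (4)²·37.4 = 598.4
E[Y²] = V(Y) + (E[Y])² = 598.4 + (26)² = 1274.4

1274.400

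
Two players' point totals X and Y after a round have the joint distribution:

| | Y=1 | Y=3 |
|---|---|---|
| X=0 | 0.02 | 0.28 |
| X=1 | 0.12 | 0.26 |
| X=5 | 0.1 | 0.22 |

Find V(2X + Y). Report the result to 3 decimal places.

E[X] = 1.98,  E[Y] = 2.52,  E[XY] = 4.7
V(X) = 8.38 − (1.98)² = 4.4596;  V(Y) = 7.08 − (2.52)² = 0.7296
cov(X,Y) = 4.7 − (1.98)(2.52) = -0.2896
V(2X + Y) = (2)²·4.4596 + (1)²·0.7296 + 2·(2)·(1)·-0.2896 = 17.4096

17.410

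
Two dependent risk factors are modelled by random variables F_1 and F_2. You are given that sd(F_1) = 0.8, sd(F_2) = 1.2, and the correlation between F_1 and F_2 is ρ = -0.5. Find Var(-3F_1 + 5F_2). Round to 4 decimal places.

Var(F_1) = (0.8)² = 0.64;  Var(F_2) = (1.2)² = 1.44
Cov(F_1,F_2) = ρ·sd(F_1)·sd(F_2) = -0.5·0.8·1.2 = -0.48
Var(-3F_1 + 5F_2) = (-3)²·Var(F_1) + (5)²·Var(F_2) + 2·(-3)·(5)·Cov(F_1,F_2)
= 9·0.64 + 25·1.44 + -30·-0.48 = 56.16

56.1600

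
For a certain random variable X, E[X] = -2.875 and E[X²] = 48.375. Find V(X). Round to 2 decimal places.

V(X) = 48.375 − (-2.875)² = 40.109375

40.11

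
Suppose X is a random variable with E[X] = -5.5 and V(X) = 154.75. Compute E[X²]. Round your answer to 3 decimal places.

E[X²] = V(X) + (E[X])² = 154.75 + (-5.5)² = 185

185.000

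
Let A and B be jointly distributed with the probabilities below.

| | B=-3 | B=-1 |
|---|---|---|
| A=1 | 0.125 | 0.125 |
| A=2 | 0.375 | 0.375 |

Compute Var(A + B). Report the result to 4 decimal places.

E[A] = 1.75,  E[B] = -2,  E[AB] = -3.5
Var(A) = 3.25 − (1.75)² = 0.1875;  Var(B) = 5 − (-2)² = 1
cov(A,B) = -3.5 − (1.75)(-2) = 0
Var(A + B) = (1)²·0.1875 + (1)²·1 + 2·(1)·(1)·0 = 1.1875

1.1875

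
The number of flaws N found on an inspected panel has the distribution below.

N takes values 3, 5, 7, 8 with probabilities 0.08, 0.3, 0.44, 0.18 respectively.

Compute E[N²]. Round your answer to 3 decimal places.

41.300

E[N²] = (3)²(0.08) + (5)²(0.3) + (7)²(0.44) + (8)²(0.18) = 41.3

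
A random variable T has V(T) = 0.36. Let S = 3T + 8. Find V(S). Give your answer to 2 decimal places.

V(3T + 8) = (3)²·V(T) = 9·0.36 = 3.24

3.24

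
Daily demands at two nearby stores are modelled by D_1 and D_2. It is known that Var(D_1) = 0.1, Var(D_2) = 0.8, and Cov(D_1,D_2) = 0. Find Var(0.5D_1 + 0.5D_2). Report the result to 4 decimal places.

0.2250

Var(0.5D_1 + 0.5D_2) = (0.5)²·Var(D_1) + (0.5)²·Var(D_2) + 2·(0.5)·(0.5)·Cov(D_1,D_2)
= 0.25·0.1 + 0.25·0.8 + 0.5·0 = 0.225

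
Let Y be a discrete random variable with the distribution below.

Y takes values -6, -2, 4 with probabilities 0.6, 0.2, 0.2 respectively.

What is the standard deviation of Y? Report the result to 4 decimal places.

E[Y] = (-6)(0.6) + (-2)(0.2) + (4)(0.2) = -3.2
E[Y²] = (-6)²(0.6) + (-2)²(0.2) + (4)²(0.2) = 25.6
Var(Y) = E[Y²] − (E[Y])² = 25.6 − (-3.2)² = 15.36
σ(Y) = √15.36 ≈ 3.9192

3.9192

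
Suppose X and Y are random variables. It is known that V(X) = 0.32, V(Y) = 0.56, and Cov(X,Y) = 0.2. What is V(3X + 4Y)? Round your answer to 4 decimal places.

16.6400

V(3X + 4Y) = (3)²·V(X) + (4)²·V(Y) + 2·(3)·(4)·Cov(X,Y)
= 9·0.32 + 16·0.56 + 24·0.2 = 16.64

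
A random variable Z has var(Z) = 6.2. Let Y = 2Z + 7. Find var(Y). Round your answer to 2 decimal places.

24.80

var(2Z + 7) = (2)²·var(Z) = 4·6.2 = 24.8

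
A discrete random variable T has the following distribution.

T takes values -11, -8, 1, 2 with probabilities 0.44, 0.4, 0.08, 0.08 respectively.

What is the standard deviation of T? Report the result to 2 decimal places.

4.29

E[T] = (-11)(0.44) + (-8)(0.4) + (1)(0.08) + (2)(0.08) = -7.8
E[T²] = (-11)²(0.44) + (-8)²(0.4) + (1)²(0.08) + (2)²(0.08) = 79.24
Var(T) = E[T²] − (E[T])² = 79.24 − (-7.8)² = 18.4
SD(T) = √18.4 ≈ 4.29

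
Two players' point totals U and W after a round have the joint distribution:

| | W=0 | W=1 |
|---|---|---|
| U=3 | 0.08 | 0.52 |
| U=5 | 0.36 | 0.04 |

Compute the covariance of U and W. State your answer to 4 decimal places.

-0.3680

E[U] = 3.8,  E[W] = 0.56
E[UW] = 1.76
Cov(U,W) = E[UW] − E[U]E[W] = 1.76 − (3.8)(0.56) = -0.368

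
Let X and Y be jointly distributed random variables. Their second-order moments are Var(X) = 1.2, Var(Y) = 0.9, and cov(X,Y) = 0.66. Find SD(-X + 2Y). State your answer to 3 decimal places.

1.470

Var(-X + 2Y) = (-1)²·Var(X) + (2)²·Var(Y) + 2·(-1)·(2)·cov(X,Y)
= 1·1.2 + 4·0.9 + -4·0.66 = 2.16
SD(-X + 2Y) = √2.16 ≈ 1.470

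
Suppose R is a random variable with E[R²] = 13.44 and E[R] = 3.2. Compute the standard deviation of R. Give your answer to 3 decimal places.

1.789

V(R) = 13.44 − (3.2)² = 3.2
SD(R) = √3.2 ≈ 1.789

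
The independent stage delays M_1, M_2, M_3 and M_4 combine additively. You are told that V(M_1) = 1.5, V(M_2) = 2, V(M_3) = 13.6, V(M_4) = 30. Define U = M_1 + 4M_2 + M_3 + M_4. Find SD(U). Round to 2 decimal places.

By independence, V(U) = (1)²V(M_1) + (4)²V(M_2) + (1)²V(M_3) + (1)²V(M_4)
= (1)²·1.5 + (4)²·2 + (1)²·13.6 + (1)²·30 = 77.1
SD(U) = √77.1 ≈ 8.78

8.78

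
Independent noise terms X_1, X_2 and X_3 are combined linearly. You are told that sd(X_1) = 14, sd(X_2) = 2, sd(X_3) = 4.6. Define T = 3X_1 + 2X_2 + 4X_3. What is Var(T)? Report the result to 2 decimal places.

Var(X_1) = 196, Var(X_2) = 4, Var(X_3) = 21.16
By independence, Var(T) = (3)²Var(X_1) + (2)²Var(X_2) + (4)²Var(X_3)
= (3)²·196 + (2)²·4 + (4)²·21.16 = 2118.56

2118.56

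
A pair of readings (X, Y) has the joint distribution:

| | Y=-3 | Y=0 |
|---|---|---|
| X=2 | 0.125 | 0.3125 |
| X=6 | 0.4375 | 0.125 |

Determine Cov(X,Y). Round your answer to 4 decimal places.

E[X] = 4.25,  E[Y] = -1.6875
E[XY] = -8.625
Cov(X,Y) = E[XY] − E[X]E[Y] = -8.625 − (4.25)(-1.6875) = -1.453125

-1.4531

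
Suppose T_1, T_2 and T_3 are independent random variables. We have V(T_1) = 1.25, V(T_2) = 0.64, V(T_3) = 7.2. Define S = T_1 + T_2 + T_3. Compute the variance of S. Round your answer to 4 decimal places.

9.0900

By independence, V(S) = (1)²V(T_1) + (1)²V(T_2) + (1)²V(T_3)
= (1)²·1.25 + (1)²·0.64 + (1)²·7.2 = 9.09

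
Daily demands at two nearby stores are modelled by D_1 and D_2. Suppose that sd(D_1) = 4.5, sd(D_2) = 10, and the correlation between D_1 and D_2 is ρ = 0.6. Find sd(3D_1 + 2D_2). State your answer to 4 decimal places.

var(D_1) = (4.5)² = 20.25;  var(D_2) = (10)² = 100
Cov(D_1,D_2) = ρ·sd(D_1)·sd(D_2) = 0.6·4.5·10 = 27
var(3D_1 + 2D_2) = (3)²·var(D_1) + (2)²·var(D_2) + 2·(3)·(2)·Cov(D_1,D_2)
= 9·20.25 + 4·100 + 12·27 = 906.25
sd(3D_1 + 2D_2) = √906.25 ≈ 30.1040

30.1040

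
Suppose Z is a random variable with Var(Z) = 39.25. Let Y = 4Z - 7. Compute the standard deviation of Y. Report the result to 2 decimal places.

Var(4Z - 7) = (4)²·39.25 = 628
SD(Y) = √628 ≈ 25.06

25.06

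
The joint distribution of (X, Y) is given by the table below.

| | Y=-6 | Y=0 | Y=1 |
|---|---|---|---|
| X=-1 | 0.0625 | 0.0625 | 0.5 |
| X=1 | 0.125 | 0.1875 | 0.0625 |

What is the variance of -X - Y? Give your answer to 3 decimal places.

E[X] = -0.25,  E[Y] = -0.5625,  E[XY] = -0.8125
Var(X) = 1 − (-0.25)² = 0.9375;  Var(Y) = 7.3125 − (-0.5625)² = 6.99609375
Cov(X,Y) = -0.8125 − (-0.25)(-0.5625) = -0.953125
Var(-X - Y) = (-1)²·0.9375 + (-1)²·6.99609375 + 2·(-1)·(-1)·-0.953125 = 6.02734375

6.027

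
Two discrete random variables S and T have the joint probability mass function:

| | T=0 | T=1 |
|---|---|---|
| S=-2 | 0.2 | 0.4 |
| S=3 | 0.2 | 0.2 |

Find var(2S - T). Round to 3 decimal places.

E[S] = 0,  E[T] = 0.6,  E[ST] = -0.2
var(S) = 6 − (0)² = 6;  var(T) = 0.6 − (0.6)² = 0.24
Cov(S,T) = -0.2 − (0)(0.6) = -0.2
var(2S - T) = (2)²·6 + (-1)²·0.24 + 2·(2)·(-1)·-0.2 = 25.04

25.040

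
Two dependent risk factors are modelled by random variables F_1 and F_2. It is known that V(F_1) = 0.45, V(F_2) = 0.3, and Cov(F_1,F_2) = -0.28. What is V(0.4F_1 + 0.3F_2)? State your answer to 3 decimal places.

0.032

V(0.4F_1 + 0.3F_2) = (0.4)²·V(F_1) + (0.3)²·V(F_2) + 2·(0.4)·(0.3)·Cov(F_1,F_2)
= 0.16·0.45 + 0.09·0.3 + 0.24·-0.28 = 0.0318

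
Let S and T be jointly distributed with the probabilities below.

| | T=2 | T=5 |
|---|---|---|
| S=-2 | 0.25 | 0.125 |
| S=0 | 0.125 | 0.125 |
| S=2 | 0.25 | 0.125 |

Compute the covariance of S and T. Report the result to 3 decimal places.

E[S] = 0,  E[T] = 3.125
E[ST] = 0
Cov(S,T) = E[ST] − E[S]E[T] = 0 − (0)(3.125) = 0

0.000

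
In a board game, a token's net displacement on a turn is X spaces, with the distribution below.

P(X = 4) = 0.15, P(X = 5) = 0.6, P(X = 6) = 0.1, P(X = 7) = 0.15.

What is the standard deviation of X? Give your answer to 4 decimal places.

E[X] = (4)(0.15) + (5)(0.6) + (6)(0.1) + (7)(0.15) = 5.25
E[X²] = (4)²(0.15) + (5)²(0.6) + (6)²(0.1) + (7)²(0.15) = 28.35
var(X) = E[X²] − (E[X])² = 28.35 − (5.25)² = 0.7875
SD(X) = √0.7875 ≈ 0.8874

0.8874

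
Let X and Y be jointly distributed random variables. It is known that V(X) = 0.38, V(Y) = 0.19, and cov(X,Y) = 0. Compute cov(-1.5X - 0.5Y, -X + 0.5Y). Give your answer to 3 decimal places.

0.523

cov(-1.5X - 0.5Y, -X + 0.5Y) = (-1.5)(-1)V(X) + (-0.5)(0.5)V(Y) + [(-1.5)(0.5) + (-0.5)(-1)]cov(X,Y)
= 1.5·0.38 + -0.25·0.19 + -0.25·0 = 0.5225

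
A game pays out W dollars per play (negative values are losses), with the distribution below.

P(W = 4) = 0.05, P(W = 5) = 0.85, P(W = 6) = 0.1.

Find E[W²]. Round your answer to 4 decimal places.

E[W²] = (4)²(0.05) + (5)²(0.85) + (6)²(0.1) = 25.65

25.6500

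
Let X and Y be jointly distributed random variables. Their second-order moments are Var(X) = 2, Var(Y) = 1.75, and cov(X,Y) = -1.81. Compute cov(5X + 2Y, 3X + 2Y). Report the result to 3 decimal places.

8.040

cov(5X + 2Y, 3X + 2Y) = (5)(3)Var(X) + (2)(2)Var(Y) + [(5)(2) + (2)(3)]cov(X,Y)
= 15·2 + 4·1.75 + 16·-1.81 = 8.04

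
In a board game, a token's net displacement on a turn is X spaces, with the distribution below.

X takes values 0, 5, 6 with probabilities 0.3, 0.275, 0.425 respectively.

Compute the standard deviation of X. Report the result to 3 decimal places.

E[X] = (0)(0.3) + (5)(0.275) + (6)(0.425) = 3.925
E[X²] = (0)²(0.3) + (5)²(0.275) + (6)²(0.425) = 22.175
Var(X) = E[X²] − (E[X])² = 22.175 − (3.925)² = 6.769375
sd(X) = √6.769375 ≈ 2.602

2.602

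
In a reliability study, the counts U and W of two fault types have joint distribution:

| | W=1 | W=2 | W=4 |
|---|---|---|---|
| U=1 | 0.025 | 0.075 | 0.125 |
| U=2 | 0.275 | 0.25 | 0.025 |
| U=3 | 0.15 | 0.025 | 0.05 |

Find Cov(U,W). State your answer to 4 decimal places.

E[U] = 2,  E[W] = 1.95
E[UW] = 3.625
Cov(U,W) = E[UW] − E[U]E[W] = 3.625 − (2)(1.95) = -0.275

-0.2750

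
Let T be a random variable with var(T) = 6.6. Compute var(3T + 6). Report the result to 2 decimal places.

59.40

var(3T + 6) = (3)²·var(T) = 9·6.6 = 59.4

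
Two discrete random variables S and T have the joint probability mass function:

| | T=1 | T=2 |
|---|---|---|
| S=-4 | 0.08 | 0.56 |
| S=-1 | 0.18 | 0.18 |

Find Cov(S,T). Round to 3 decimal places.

-0.259

E[S] = -2.92,  E[T] = 1.74
E[ST] = -5.34
Cov(S,T) = E[ST] − E[S]E[T] = -5.34 − (-2.92)(1.74) = -0.2592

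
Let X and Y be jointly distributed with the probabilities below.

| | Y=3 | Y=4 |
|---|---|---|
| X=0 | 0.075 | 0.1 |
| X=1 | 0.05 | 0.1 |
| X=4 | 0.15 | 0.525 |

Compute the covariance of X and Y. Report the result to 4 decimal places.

0.1338

E[X] = 2.85,  E[Y] = 3.725
E[XY] = 10.75
Cov(X,Y) = E[XY] − E[X]E[Y] = 10.75 − (2.85)(3.725) = 0.13375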